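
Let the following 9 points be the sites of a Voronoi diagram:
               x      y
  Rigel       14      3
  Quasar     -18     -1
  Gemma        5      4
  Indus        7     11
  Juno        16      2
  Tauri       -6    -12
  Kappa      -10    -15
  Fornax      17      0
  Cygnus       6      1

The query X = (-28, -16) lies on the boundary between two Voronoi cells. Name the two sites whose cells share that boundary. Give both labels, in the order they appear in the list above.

Quasar and Kappa

Squared distances from X to each site:
d²(X, Rigel) = 1764 + 361 = 2125
d²(X, Quasar) = 100 + 225 = 325
d²(X, Gemma) = 1089 + 400 = 1489
d²(X, Indus) = 1225 + 729 = 1954
d²(X, Juno) = 1936 + 324 = 2260
d²(X, Tauri) = 484 + 16 = 500
d²(X, Kappa) = 324 + 1 = 325
d²(X, Fornax) = 2025 + 256 = 2281
d²(X, Cygnus) = 1156 + 289 = 1445
X is equidistant from Quasar and Kappa (both at squared distance 325), and every other site is strictly farther — so X lies on the Quasar–Kappa Voronoi edge.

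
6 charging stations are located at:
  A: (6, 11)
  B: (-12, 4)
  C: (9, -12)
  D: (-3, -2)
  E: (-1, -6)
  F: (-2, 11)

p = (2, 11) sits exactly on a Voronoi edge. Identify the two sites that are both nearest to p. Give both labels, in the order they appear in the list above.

Squared distances from p to each site:
|pA|² = (2−6)² + (11−11)² = 16 + 0 = 16
|pB|² = (2−(-12))² + (11−4)² = 196 + 49 = 245
|pC|² = (2−9)² + (11−(-12))² = 49 + 529 = 578
|pD|² = (2−(-3))² + (11−(-2))² = 25 + 169 = 194
|pE|² = (2−(-1))² + (11−(-6))² = 9 + 289 = 298
|pF|² = (2−(-2))² + (11−11)² = 16 + 0 = 16
p is equidistant from A and F (both at squared distance 16), and every other site is strictly farther — so p lies on the A–F Voronoi edge.

A and F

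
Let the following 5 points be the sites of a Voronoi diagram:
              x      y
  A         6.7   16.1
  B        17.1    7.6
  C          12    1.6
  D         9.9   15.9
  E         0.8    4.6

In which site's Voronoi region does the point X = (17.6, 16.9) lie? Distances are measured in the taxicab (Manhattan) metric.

d(X,A) = |17.6−6.7| + |16.9−16.1| = 10.9 + 0.8 = 11.7
d(X,B) = |17.6−17.1| + |16.9−7.6| = 0.5 + 9.3 = 9.8
d(X,C) = |17.6−12| + |16.9−1.6| = 5.6 + 15.3 = 20.9
d(X,D) = |17.6−9.9| + |16.9−15.9| = 7.7 + 1 = 8.7
d(X,E) = |17.6−0.8| + |16.9−4.6| = 16.8 + 12.3 = 29.1
The smallest is to D, so X lies in the Voronoi region of D.

D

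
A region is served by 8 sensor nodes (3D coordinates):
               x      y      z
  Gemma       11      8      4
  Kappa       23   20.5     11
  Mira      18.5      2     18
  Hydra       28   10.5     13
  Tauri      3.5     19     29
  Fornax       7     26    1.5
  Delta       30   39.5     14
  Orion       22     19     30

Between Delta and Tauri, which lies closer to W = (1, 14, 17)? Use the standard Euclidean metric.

Tauri

Compare squared distances:
d²(W, Delta) = (1−30)² + (14−39.5)² + (17−14)² = 841 + 650.25 + 9 = 1500.25
d²(W, Tauri) = (1−3.5)² + (14−19)² + (17−29)² = 6.25 + 25 + 144 = 175.25
1500.25 > 175.25, so Tauri is closer.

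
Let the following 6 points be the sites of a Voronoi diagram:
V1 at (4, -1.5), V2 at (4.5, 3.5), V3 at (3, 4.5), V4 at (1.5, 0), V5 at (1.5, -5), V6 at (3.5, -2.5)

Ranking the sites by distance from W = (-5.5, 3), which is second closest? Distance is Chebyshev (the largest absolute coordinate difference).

V5

d(W,V1) = max(9.5, 4.5) = 9.5
d(W,V2) = max(10, 0.5) = 10
d(W,V3) = max(8.5, 1.5) = 8.5
d(W,V4) = max(7, 3) = 7
d(W,V5) = max(7, 8) = 8
d(W,V6) = max(9, 5.5) = 9
Sorted ascending: V4, V5, V3, … — the second-nearest is V5.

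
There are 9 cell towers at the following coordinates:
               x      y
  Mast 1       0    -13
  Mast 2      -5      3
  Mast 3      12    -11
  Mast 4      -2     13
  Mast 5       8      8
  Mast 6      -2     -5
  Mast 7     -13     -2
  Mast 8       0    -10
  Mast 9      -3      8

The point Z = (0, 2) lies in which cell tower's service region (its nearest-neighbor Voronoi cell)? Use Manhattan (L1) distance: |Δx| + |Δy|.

d(Z, Mast 1) = 0 + 15 = 15
d(Z, Mast 2) = 5 + 1 = 6
d(Z, Mast 3) = 12 + 13 = 25
d(Z, Mast 4) = 2 + 11 = 13
d(Z, Mast 5) = 8 + 6 = 14
d(Z, Mast 6) = 2 + 7 = 9
d(Z, Mast 7) = 13 + 4 = 17
d(Z, Mast 8) = 0 + 12 = 12
d(Z, Mast 9) = 3 + 6 = 9
Minimum is at Mast 2.

Mast 2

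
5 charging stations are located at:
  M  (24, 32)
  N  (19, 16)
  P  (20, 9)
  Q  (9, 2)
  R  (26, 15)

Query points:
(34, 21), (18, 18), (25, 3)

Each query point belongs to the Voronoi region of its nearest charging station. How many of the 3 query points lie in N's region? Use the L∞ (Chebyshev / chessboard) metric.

1

(34, 21) — d to each: M:11, N:15, P:14, Q:25, R:8 → nearest is R
(18, 18) — d to each: M:14, N:2, P:9, Q:16, R:8 → nearest is N
(25, 3) — d to each: M:29, N:13, P:6, Q:16, R:12 → nearest is P
1 of the 3 points has N as nearest.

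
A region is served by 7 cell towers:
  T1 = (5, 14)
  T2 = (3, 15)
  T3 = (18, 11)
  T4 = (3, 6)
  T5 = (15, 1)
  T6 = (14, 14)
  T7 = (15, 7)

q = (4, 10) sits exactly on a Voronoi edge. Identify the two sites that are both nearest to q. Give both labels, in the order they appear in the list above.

T1 and T4

Squared distances from q to each site:
|qT1|² = (4−5)² + (10−14)² = 1 + 16 = 17
|qT2|² = (4−3)² + (10−15)² = 1 + 25 = 26
|qT3|² = (4−18)² + (10−11)² = 196 + 1 = 197
|qT4|² = (4−3)² + (10−6)² = 1 + 16 = 17
|qT5|² = (4−15)² + (10−1)² = 121 + 81 = 202
|qT6|² = (4−14)² + (10−14)² = 100 + 16 = 116
|qT7|² = (4−15)² + (10−7)² = 121 + 9 = 130
q is equidistant from T1 and T4 (both at squared distance 17), and every other site is strictly farther — so q lies on the T1–T4 Voronoi edge.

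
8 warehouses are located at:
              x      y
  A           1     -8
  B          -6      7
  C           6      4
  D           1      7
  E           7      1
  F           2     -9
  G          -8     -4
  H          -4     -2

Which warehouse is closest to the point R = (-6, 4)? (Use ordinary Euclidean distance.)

Since √ is increasing, it suffices to compare squared distances:
|RA|² = (-6−1)² + (4−(-8))² = 49 + 144 = 193
|RB|² = (-6−(-6))² + (4−7)² = 0 + 9 = 9
|RC|² = (-6−6)² + (4−4)² = 144 + 0 = 144
|RD|² = (-6−1)² + (4−7)² = 49 + 9 = 58
|RE|² = (-6−7)² + (4−1)² = 169 + 9 = 178
|RF|² = (-6−2)² + (4−(-9))² = 64 + 169 = 233
|RG|² = (-6−(-8))² + (4−(-4))² = 4 + 64 = 68
|RH|² = (-6−(-4))² + (4−(-2))² = 4 + 36 = 40
The smallest is to B, so R lies in the Voronoi region of B.

B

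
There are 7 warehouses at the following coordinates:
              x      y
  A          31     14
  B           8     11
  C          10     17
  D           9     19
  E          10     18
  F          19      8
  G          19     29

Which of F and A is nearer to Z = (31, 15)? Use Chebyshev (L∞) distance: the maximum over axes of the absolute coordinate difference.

A

d(Z,F) = max(12, 7) = 12
d(Z,A) = max(0, 1) = 1
12 > 1, so A is closer.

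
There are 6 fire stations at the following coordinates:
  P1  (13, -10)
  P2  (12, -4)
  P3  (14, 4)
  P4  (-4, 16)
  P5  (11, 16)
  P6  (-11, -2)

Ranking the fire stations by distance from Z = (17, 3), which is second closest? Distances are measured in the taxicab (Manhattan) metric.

P2

d(Z,P1) = |17−13| + |3−(-10)| = 4 + 13 = 17
d(Z,P2) = |17−12| + |3−(-4)| = 5 + 7 = 12
d(Z,P3) = |17−14| + |3−4| = 3 + 1 = 4
d(Z,P4) = |17−(-4)| + |3−16| = 21 + 13 = 34
d(Z,P5) = |17−11| + |3−16| = 6 + 13 = 19
d(Z,P6) = |17−(-11)| + |3−(-2)| = 28 + 5 = 33
Sorted ascending: P3, P2, P1, … — the second-nearest is P2.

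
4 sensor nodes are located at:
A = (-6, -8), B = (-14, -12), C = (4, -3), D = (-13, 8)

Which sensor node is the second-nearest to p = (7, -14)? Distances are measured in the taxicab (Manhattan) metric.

A

d(p,A) = |7−(-6)| + |-14−(-8)| = 13 + 6 = 19
d(p,B) = |7−(-14)| + |-14−(-12)| = 21 + 2 = 23
d(p,C) = |7−4| + |-14−(-3)| = 3 + 11 = 14
d(p,D) = |7−(-13)| + |-14−8| = 20 + 22 = 42
Sorted ascending: C, A, B, … — the second-nearest is A.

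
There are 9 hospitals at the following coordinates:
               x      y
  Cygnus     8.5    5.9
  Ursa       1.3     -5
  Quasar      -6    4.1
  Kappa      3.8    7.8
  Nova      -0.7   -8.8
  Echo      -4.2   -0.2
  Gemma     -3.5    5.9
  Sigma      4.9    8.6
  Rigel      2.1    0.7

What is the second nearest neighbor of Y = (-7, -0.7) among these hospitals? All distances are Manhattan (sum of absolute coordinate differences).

d(Y, Cygnus) = 15.5 + 6.6 = 22.1
d(Y, Ursa) = 8.3 + 4.3 = 12.6
d(Y, Quasar) = 1 + 4.8 = 5.8
d(Y, Kappa) = 10.8 + 8.5 = 19.3
d(Y, Nova) = 6.3 + 8.1 = 14.4
d(Y, Echo) = 2.8 + 0.5 = 3.3
d(Y, Gemma) = 3.5 + 6.6 = 10.1
d(Y, Sigma) = 11.9 + 9.3 = 21.2
d(Y, Rigel) = 9.1 + 1.4 = 10.5
Sorted ascending: Echo, Quasar, Gemma, … — the second-nearest is Quasar.

Quasar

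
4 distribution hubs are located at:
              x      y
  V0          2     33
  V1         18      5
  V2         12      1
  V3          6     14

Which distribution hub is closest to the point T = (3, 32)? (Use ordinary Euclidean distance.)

V0

Since √ is increasing, it suffices to compare squared distances:
|TV0|² = (3−2)² + (32−33)² = 1 + 1 = 2
|TV1|² = (3−18)² + (32−5)² = 225 + 729 = 954
|TV2|² = (3−12)² + (32−1)² = 81 + 961 = 1042
|TV3|² = (3−6)² + (32−14)² = 9 + 324 = 333
V0 is nearest.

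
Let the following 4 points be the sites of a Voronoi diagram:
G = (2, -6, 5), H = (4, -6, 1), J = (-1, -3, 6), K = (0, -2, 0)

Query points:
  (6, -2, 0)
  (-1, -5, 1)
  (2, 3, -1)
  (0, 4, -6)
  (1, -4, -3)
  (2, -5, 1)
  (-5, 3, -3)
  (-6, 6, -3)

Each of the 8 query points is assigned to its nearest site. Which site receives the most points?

(6, -2, 0) — d² to each: G:57, H:21, J:86, K:36 → nearest is H
(-1, -5, 1) — d² to each: G:26, H:26, J:29, K:11 → nearest is K
(2, 3, -1) — d² to each: G:117, H:89, J:94, K:30 → nearest is K
(0, 4, -6) — d² to each: G:225, H:165, J:194, K:72 → nearest is K
(1, -4, -3) — d² to each: G:69, H:29, J:86, K:14 → nearest is K
(2, -5, 1) — d² to each: G:17, H:5, J:38, K:14 → nearest is H
(-5, 3, -3) — d² to each: G:194, H:178, J:133, K:59 → nearest is K
(-6, 6, -3) — d² to each: G:272, H:260, J:187, K:109 → nearest is K
Tally — H:2, K:6. K captures the most (6).

K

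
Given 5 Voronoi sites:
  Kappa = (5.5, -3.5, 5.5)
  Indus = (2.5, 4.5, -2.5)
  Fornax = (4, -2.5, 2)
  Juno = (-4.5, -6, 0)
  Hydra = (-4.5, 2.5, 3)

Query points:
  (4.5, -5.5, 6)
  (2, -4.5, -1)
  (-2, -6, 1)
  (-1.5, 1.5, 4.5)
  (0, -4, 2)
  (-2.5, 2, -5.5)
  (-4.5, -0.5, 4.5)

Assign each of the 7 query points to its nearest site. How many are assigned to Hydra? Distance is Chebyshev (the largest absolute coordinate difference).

2

(4.5, -5.5, 6) — d to each: Kappa:2, Indus:10, Fornax:4, Juno:9, Hydra:9 → nearest is Kappa
(2, -4.5, -1) — d to each: Kappa:6.5, Indus:9, Fornax:3, Juno:6.5, Hydra:7 → nearest is Fornax
(-2, -6, 1) — d to each: Kappa:7.5, Indus:10.5, Fornax:6, Juno:2.5, Hydra:8.5 → nearest is Juno
(-1.5, 1.5, 4.5) — d to each: Kappa:7, Indus:7, Fornax:5.5, Juno:7.5, Hydra:3 → nearest is Hydra
(0, -4, 2) — d to each: Kappa:5.5, Indus:8.5, Fornax:4, Juno:4.5, Hydra:6.5 → nearest is Fornax
(-2.5, 2, -5.5) — d to each: Kappa:11, Indus:5, Fornax:7.5, Juno:8, Hydra:8.5 → nearest is Indus
(-4.5, -0.5, 4.5) — d to each: Kappa:10, Indus:7, Fornax:8.5, Juno:5.5, Hydra:3 → nearest is Hydra
2 of the 7 points have Hydra as nearest.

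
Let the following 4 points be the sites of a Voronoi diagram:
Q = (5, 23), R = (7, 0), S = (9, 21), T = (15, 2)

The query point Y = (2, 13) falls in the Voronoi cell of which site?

Q

Since √ is increasing, it suffices to compare squared distances:
|YQ|² = (2−5)² + (13−23)² = 9 + 100 = 109
|YR|² = (2−7)² + (13−0)² = 25 + 169 = 194
|YS|² = (2−9)² + (13−21)² = 49 + 64 = 113
|YT|² = (2−15)² + (13−2)² = 169 + 121 = 290
Minimum is at Q.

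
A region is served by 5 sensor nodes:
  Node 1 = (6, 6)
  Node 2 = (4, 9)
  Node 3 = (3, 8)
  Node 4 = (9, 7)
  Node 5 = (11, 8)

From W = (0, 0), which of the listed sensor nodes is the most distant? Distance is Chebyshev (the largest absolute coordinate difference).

d(W, Node 1) = max(6, 6) = 6
d(W, Node 2) = max(4, 9) = 9
d(W, Node 3) = max(3, 8) = 8
d(W, Node 4) = max(9, 7) = 9
d(W, Node 5) = max(11, 8) = 11
The largest is to Node 5.

Node 5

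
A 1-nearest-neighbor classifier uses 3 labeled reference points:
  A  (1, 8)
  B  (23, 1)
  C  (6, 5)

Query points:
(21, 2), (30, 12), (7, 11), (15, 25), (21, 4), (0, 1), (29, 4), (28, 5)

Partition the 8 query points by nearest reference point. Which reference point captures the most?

(21, 2) — d² to each: A:436, B:5, C:234 → nearest is B
(30, 12) — d² to each: A:857, B:170, C:625 → nearest is B
(7, 11) — d² to each: A:45, B:356, C:37 → nearest is C
(15, 25) — d² to each: A:485, B:640, C:481 → nearest is C
(21, 4) — d² to each: A:416, B:13, C:226 → nearest is B
(0, 1) — d² to each: A:50, B:529, C:52 → nearest is A
(29, 4) — d² to each: A:800, B:45, C:530 → nearest is B
(28, 5) — d² to each: A:738, B:41, C:484 → nearest is B
Tally — A:1, B:5, C:2. B captures the most (5).

B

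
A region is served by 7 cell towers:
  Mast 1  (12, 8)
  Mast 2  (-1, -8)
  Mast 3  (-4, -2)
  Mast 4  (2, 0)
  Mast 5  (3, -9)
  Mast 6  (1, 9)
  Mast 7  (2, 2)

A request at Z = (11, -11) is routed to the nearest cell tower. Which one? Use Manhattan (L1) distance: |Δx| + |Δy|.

Mast 5

d(Z, Mast 1) = |11−12| + |-11−8| = 1 + 19 = 20
d(Z, Mast 2) = |11−(-1)| + |-11−(-8)| = 12 + 3 = 15
d(Z, Mast 3) = |11−(-4)| + |-11−(-2)| = 15 + 9 = 24
d(Z, Mast 4) = |11−2| + |-11−0| = 9 + 11 = 20
d(Z, Mast 5) = |11−3| + |-11−(-9)| = 8 + 2 = 10
d(Z, Mast 6) = |11−1| + |-11−9| = 10 + 20 = 30
d(Z, Mast 7) = |11−2| + |-11−2| = 9 + 13 = 22
Minimum is at Mast 5.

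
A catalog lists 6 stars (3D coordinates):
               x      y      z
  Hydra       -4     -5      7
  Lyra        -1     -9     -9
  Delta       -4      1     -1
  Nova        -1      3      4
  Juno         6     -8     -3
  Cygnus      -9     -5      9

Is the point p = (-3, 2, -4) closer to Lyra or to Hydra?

Lyra

Compare squared distances:
d²(p, Lyra) = (-3−(-1))² + (2−(-9))² + (-4−(-9))² = 4 + 121 + 25 = 150
d²(p, Hydra) = (-3−(-4))² + (2−(-5))² + (-4−7)² = 1 + 49 + 121 = 171
150 < 171, so Lyra is closer.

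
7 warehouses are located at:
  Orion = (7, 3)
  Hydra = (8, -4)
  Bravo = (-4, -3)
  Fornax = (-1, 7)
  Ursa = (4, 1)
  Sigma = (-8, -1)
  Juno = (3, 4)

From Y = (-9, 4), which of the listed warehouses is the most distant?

Hydra

Squared Euclidean distances:
d²(Y, Orion) = 256 + 1 = 257
d²(Y, Hydra) = 289 + 64 = 353
d²(Y, Bravo) = 25 + 49 = 74
d²(Y, Fornax) = 64 + 9 = 73
d²(Y, Ursa) = 169 + 9 = 178
d²(Y, Sigma) = 1 + 25 = 26
d²(Y, Juno) = 144 + 0 = 144
The largest is to Hydra.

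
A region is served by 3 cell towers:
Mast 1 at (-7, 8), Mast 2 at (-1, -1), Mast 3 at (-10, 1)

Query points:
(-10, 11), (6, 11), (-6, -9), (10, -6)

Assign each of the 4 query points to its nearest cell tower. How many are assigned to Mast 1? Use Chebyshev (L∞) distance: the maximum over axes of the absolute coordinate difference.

(-10, 11) — d to each: Mast 1:3, Mast 2:12, Mast 3:10 → nearest is Mast 1
(6, 11) — d to each: Mast 1:13, Mast 2:12, Mast 3:16 → nearest is Mast 2
(-6, -9) — d to each: Mast 1:17, Mast 2:8, Mast 3:10 → nearest is Mast 2
(10, -6) — d to each: Mast 1:17, Mast 2:11, Mast 3:20 → nearest is Mast 2
1 of the 4 points has Mast 1 as nearest.

1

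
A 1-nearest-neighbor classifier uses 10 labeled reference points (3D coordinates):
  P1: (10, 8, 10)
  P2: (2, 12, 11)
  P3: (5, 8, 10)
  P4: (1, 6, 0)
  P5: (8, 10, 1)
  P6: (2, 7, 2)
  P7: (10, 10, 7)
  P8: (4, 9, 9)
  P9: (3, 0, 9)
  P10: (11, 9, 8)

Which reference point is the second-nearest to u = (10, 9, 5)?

P10

Compare squared distances (the ordering matches that of the actual distances):
|uP1|² = 0 + 1 + 25 = 26
|uP2|² = 64 + 9 + 36 = 109
|uP3|² = 25 + 1 + 25 = 51
|uP4|² = 81 + 9 + 25 = 115
|uP5|² = 4 + 1 + 16 = 21
|uP6|² = 64 + 4 + 9 = 77
|uP7|² = 0 + 1 + 4 = 5
|uP8|² = 36 + 0 + 16 = 52
|uP9|² = 49 + 81 + 16 = 146
d²(u, P10) = 1 + 0 + 9 = 10
Sorted ascending: P7, P10, P5, … — the second-nearest is P10.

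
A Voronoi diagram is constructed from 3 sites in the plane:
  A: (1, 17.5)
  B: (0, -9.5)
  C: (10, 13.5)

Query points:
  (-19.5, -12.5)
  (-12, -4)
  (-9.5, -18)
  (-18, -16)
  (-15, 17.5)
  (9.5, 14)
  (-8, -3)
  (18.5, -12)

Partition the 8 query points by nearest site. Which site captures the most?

B

(-19.5, -12.5) — d² to each: A:1320.25, B:389.25, C:1546.25 → nearest is B
(-12, -4) — d² to each: A:631.25, B:174.25, C:790.25 → nearest is B
(-9.5, -18) — d² to each: A:1370.5, B:162.5, C:1372.5 → nearest is B
(-18, -16) — d² to each: A:1483.25, B:366.25, C:1654.25 → nearest is B
(-15, 17.5) — d² to each: A:256, B:954, C:641 → nearest is A
(9.5, 14) — d² to each: A:84.5, B:642.5, C:0.5 → nearest is C
(-8, -3) — d² to each: A:501.25, B:106.25, C:596.25 → nearest is B
(18.5, -12) — d² to each: A:1176.5, B:348.5, C:722.5 → nearest is B
Tally — A:1, B:6, C:1. B captures the most (6).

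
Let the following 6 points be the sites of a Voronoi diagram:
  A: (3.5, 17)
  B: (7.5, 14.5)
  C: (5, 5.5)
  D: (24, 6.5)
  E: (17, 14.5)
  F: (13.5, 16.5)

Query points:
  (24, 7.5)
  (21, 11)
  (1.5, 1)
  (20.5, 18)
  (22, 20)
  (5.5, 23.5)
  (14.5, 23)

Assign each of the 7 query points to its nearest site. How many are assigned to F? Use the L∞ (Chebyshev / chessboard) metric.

1

(24, 7.5) — d to each: A:20.5, B:16.5, C:19, D:1, E:7, F:10.5 → nearest is D
(21, 11) — d to each: A:17.5, B:13.5, C:16, D:4.5, E:4, F:7.5 → nearest is E
(1.5, 1) — d to each: A:16, B:13.5, C:4.5, D:22.5, E:15.5, F:15.5 → nearest is C
(20.5, 18) — d to each: A:17, B:13, C:15.5, D:11.5, E:3.5, F:7 → nearest is E
(22, 20) — d to each: A:18.5, B:14.5, C:17, D:13.5, E:5.5, F:8.5 → nearest is E
(5.5, 23.5) — d to each: A:6.5, B:9, C:18, D:18.5, E:11.5, F:8 → nearest is A
(14.5, 23) — d to each: A:11, B:8.5, C:17.5, D:16.5, E:8.5, F:6.5 → nearest is F
1 of the 7 points has F as nearest.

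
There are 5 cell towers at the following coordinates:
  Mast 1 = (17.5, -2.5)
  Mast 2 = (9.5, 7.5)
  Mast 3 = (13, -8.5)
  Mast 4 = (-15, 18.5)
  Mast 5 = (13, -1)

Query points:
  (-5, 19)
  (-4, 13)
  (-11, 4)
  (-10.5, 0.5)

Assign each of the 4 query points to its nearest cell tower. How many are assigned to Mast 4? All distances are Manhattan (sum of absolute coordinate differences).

(-5, 19) — d to each: Mast 1:44, Mast 2:26, Mast 3:45.5, Mast 4:10.5, Mast 5:38 → nearest is Mast 4
(-4, 13) — d to each: Mast 1:37, Mast 2:19, Mast 3:38.5, Mast 4:16.5, Mast 5:31 → nearest is Mast 4
(-11, 4) — d to each: Mast 1:35, Mast 2:24, Mast 3:36.5, Mast 4:18.5, Mast 5:29 → nearest is Mast 4
(-10.5, 0.5) — d to each: Mast 1:31, Mast 2:27, Mast 3:32.5, Mast 4:22.5, Mast 5:25 → nearest is Mast 4
4 of the 4 points have Mast 4 as nearest.

4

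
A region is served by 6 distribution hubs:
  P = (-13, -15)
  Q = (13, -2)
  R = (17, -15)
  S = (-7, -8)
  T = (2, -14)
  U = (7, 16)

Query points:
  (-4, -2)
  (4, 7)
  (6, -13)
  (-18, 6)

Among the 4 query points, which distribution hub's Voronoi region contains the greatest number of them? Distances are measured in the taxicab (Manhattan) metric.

S

(-4, -2) — d to each: P:22, Q:17, R:34, S:9, T:18, U:29 → nearest is S
(4, 7) — d to each: P:39, Q:18, R:35, S:26, T:23, U:12 → nearest is U
(6, -13) — d to each: P:21, Q:18, R:13, S:18, T:5, U:30 → nearest is T
(-18, 6) — d to each: P:26, Q:39, R:56, S:25, T:40, U:35 → nearest is S
Tally — S:2, T:1, U:1. S captures the most (2).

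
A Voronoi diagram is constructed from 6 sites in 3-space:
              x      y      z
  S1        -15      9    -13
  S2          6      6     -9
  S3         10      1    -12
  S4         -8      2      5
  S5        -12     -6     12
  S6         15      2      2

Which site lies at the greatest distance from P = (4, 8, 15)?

Since √ is increasing, it suffices to compare squared distances:
|PS1|² = (4−(-15))² + (8−9)² + (15−(-13))² = 361 + 1 + 784 = 1146
|PS2|² = (4−6)² + (8−6)² + (15−(-9))² = 4 + 4 + 576 = 584
|PS3|² = (4−10)² + (8−1)² + (15−(-12))² = 36 + 49 + 729 = 814
|PS4|² = (4−(-8))² + (8−2)² + (15−5)² = 144 + 36 + 100 = 280
|PS5|² = (4−(-12))² + (8−(-6))² + (15−12)² = 256 + 196 + 9 = 461
|PS6|² = (4−15)² + (8−2)² + (15−2)² = 121 + 36 + 169 = 326
The largest is to S1.

S1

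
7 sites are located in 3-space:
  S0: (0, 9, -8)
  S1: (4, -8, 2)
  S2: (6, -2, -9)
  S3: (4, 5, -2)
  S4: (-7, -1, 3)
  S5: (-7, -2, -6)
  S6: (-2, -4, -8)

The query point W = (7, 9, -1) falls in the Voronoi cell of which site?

S3

Compare squared distances (the ordering matches that of the actual distances):
|WS0|² = (7−0)² + (9−9)² + (-1−(-8))² = 49 + 0 + 49 = 98
|WS1|² = (7−4)² + (9−(-8))² + (-1−2)² = 9 + 289 + 9 = 307
|WS2|² = (7−6)² + (9−(-2))² + (-1−(-9))² = 1 + 121 + 64 = 186
|WS3|² = (7−4)² + (9−5)² + (-1−(-2))² = 9 + 16 + 1 = 26
|WS4|² = (7−(-7))² + (9−(-1))² + (-1−3)² = 196 + 100 + 16 = 312
|WS5|² = (7−(-7))² + (9−(-2))² + (-1−(-6))² = 196 + 121 + 25 = 342
|WS6|² = (7−(-2))² + (9−(-4))² + (-1−(-8))² = 81 + 169 + 49 = 299
The smallest is to S3, so W lies in the Voronoi region of S3.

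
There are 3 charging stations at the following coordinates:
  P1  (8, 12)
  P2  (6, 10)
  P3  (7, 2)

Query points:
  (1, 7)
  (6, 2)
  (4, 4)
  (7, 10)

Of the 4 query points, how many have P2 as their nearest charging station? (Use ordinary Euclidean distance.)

(1, 7) — d² to each: P1:74, P2:34, P3:61 → nearest is P2
(6, 2) — d² to each: P1:104, P2:64, P3:1 → nearest is P3
(4, 4) — d² to each: P1:80, P2:40, P3:13 → nearest is P3
(7, 10) — d² to each: P1:5, P2:1, P3:64 → nearest is P2
2 of the 4 points have P2 as nearest.

2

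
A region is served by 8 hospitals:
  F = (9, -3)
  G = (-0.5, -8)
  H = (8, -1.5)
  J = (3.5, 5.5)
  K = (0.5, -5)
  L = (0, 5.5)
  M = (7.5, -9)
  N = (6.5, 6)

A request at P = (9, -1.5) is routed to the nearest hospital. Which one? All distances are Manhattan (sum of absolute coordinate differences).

d(P,F) = 0 + 1.5 = 1.5
d(P,G) = 9.5 + 6.5 = 16
d(P,H) = 1 + 0 = 1
d(P,J) = 5.5 + 7 = 12.5
d(P,K) = 8.5 + 3.5 = 12
d(P,L) = 9 + 7 = 16
d(P,M) = 1.5 + 7.5 = 9
d(P,N) = 2.5 + 7.5 = 10
Minimum is at H.

H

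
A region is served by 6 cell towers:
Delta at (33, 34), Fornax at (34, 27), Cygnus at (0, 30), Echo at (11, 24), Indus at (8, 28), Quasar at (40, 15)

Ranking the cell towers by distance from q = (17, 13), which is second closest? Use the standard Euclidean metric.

Indus

Compare squared distances (the ordering matches that of the actual distances):
d²(q, Delta) = (17−33)² + (13−34)² = 256 + 441 = 697
d²(q, Fornax) = (17−34)² + (13−27)² = 289 + 196 = 485
d²(q, Cygnus) = (17−0)² + (13−30)² = 289 + 289 = 578
d²(q, Echo) = (17−11)² + (13−24)² = 36 + 121 = 157
d²(q, Indus) = (17−8)² + (13−28)² = 81 + 225 = 306
d²(q, Quasar) = (17−40)² + (13−15)² = 529 + 4 = 533
Sorted ascending: Echo, Indus, Fornax, … — the second-nearest is Indus.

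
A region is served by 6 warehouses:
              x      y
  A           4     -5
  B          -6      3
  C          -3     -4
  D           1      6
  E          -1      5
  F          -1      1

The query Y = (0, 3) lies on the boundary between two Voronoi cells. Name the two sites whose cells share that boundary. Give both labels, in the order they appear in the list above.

Squared distances from Y to each site:
|YA|² = (0−4)² + (3−(-5))² = 16 + 64 = 80
|YB|² = (0−(-6))² + (3−3)² = 36 + 0 = 36
|YC|² = (0−(-3))² + (3−(-4))² = 9 + 49 = 58
|YD|² = (0−1)² + (3−6)² = 1 + 9 = 10
|YE|² = (0−(-1))² + (3−5)² = 1 + 4 = 5
|YF|² = (0−(-1))² + (3−1)² = 1 + 4 = 5
Y is equidistant from E and F (both at squared distance 5), and every other site is strictly farther — so Y lies on the E–F Voronoi edge.

E and F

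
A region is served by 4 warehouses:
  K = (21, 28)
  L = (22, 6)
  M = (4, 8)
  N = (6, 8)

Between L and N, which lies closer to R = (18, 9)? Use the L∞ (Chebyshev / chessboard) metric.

L

d(R,L) = max(4, 3) = 4
d(R,N) = max(12, 1) = 12
4 < 12, so L is closer.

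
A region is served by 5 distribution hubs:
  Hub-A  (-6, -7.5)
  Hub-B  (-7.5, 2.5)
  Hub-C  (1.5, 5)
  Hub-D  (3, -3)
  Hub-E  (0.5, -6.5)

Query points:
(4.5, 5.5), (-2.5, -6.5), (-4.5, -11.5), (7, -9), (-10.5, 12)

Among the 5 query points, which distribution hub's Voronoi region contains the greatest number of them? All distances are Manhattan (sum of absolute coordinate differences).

(4.5, 5.5) — d to each: Hub-A:23.5, Hub-B:15, Hub-C:3.5, Hub-D:10, Hub-E:16 → nearest is Hub-C
(-2.5, -6.5) — d to each: Hub-A:4.5, Hub-B:14, Hub-C:15.5, Hub-D:9, Hub-E:3 → nearest is Hub-E
(-4.5, -11.5) — d to each: Hub-A:5.5, Hub-B:17, Hub-C:22.5, Hub-D:16, Hub-E:10 → nearest is Hub-A
(7, -9) — d to each: Hub-A:14.5, Hub-B:26, Hub-C:19.5, Hub-D:10, Hub-E:9 → nearest is Hub-E
(-10.5, 12) — d to each: Hub-A:24, Hub-B:12.5, Hub-C:19, Hub-D:28.5, Hub-E:29.5 → nearest is Hub-B
Tally — Hub-A:1, Hub-B:1, Hub-C:1, Hub-E:2. Hub-E captures the most (2).

Hub-E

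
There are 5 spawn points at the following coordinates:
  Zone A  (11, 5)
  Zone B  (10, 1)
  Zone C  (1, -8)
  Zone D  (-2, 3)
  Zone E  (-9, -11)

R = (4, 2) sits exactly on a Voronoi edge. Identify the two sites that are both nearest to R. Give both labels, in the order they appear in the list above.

Zone B and Zone D

Squared distances from R to each site:
d²(R, Zone A) = (4−11)² + (2−5)² = 49 + 9 = 58
d²(R, Zone B) = (4−10)² + (2−1)² = 36 + 1 = 37
d²(R, Zone C) = (4−1)² + (2−(-8))² = 9 + 100 = 109
d²(R, Zone D) = (4−(-2))² + (2−3)² = 36 + 1 = 37
d²(R, Zone E) = (4−(-9))² + (2−(-11))² = 169 + 169 = 338
R is equidistant from Zone B and Zone D (both at squared distance 37), and every other site is strictly farther — so R lies on the Zone B–Zone D Voronoi edge.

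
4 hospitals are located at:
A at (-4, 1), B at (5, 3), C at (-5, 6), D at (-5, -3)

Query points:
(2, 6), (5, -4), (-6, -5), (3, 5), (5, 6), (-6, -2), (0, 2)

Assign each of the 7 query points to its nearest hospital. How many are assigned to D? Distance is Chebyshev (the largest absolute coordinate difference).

(2, 6) — d to each: A:6, B:3, C:7, D:9 → nearest is B
(5, -4) — d to each: A:9, B:7, C:10, D:10 → nearest is B
(-6, -5) — d to each: A:6, B:11, C:11, D:2 → nearest is D
(3, 5) — d to each: A:7, B:2, C:8, D:8 → nearest is B
(5, 6) — d to each: A:9, B:3, C:10, D:10 → nearest is B
(-6, -2) — d to each: A:3, B:11, C:8, D:1 → nearest is D
(0, 2) — d to each: A:4, B:5, C:5, D:5 → nearest is A
2 of the 7 points have D as nearest.

2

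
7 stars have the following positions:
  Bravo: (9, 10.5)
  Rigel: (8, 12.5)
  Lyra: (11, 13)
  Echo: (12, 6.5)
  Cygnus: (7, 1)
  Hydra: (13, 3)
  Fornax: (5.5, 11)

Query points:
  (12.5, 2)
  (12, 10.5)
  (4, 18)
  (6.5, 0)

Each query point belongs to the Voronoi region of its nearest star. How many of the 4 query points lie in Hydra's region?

(12.5, 2) — d² to each: Bravo:84.5, Rigel:130.5, Lyra:123.25, Echo:20.5, Cygnus:31.25, Hydra:1.25, Fornax:130 → nearest is Hydra
(12, 10.5) — d² to each: Bravo:9, Rigel:20, Lyra:7.25, Echo:16, Cygnus:115.25, Hydra:57.25, Fornax:42.5 → nearest is Lyra
(4, 18) — d² to each: Bravo:81.25, Rigel:46.25, Lyra:74, Echo:196.25, Cygnus:298, Hydra:306, Fornax:51.25 → nearest is Rigel
(6.5, 0) — d² to each: Bravo:116.5, Rigel:158.5, Lyra:189.25, Echo:72.5, Cygnus:1.25, Hydra:51.25, Fornax:122 → nearest is Cygnus
1 of the 4 points has Hydra as nearest.

1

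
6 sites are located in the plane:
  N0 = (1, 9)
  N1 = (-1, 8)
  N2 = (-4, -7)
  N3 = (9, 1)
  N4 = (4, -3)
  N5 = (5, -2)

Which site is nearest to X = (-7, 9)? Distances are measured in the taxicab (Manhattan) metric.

d(X,N0) = |-7−1| + |9−9| = 8 + 0 = 8
d(X,N1) = |-7−(-1)| + |9−8| = 6 + 1 = 7
d(X,N2) = |-7−(-4)| + |9−(-7)| = 3 + 16 = 19
d(X,N3) = |-7−9| + |9−1| = 16 + 8 = 24
d(X,N4) = |-7−4| + |9−(-3)| = 11 + 12 = 23
d(X,N5) = |-7−5| + |9−(-2)| = 12 + 11 = 23
N1 is nearest.

N1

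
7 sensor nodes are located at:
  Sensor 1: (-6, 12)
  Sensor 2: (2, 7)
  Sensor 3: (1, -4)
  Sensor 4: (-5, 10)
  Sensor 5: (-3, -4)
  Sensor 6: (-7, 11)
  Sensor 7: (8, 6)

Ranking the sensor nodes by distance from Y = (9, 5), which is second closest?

Sensor 2

Squared Euclidean distances:
d²(Y, Sensor 1) = (9−(-6))² + (5−12)² = 225 + 49 = 274
d²(Y, Sensor 2) = (9−2)² + (5−7)² = 49 + 4 = 53
d²(Y, Sensor 3) = (9−1)² + (5−(-4))² = 64 + 81 = 145
d²(Y, Sensor 4) = (9−(-5))² + (5−10)² = 196 + 25 = 221
d²(Y, Sensor 5) = (9−(-3))² + (5−(-4))² = 144 + 81 = 225
d²(Y, Sensor 6) = (9−(-7))² + (5−11)² = 256 + 36 = 292
d²(Y, Sensor 7) = (9−8)² + (5−6)² = 1 + 1 = 2
Sorted ascending: Sensor 7, Sensor 2, Sensor 3, … — the second-nearest is Sensor 2.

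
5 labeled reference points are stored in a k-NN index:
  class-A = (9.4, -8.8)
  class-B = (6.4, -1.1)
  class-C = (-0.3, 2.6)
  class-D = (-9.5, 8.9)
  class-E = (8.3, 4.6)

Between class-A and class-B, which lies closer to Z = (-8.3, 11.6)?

Compare squared distances:
d²(Z, class-A) = (-8.3−9.4)² + (11.6−(-8.8))² = 313.29 + 416.16 = 729.45
d²(Z, class-B) = (-8.3−6.4)² + (11.6−(-1.1))² = 216.09 + 161.29 = 377.38
729.45 > 377.38, so class-B is closer.

class-B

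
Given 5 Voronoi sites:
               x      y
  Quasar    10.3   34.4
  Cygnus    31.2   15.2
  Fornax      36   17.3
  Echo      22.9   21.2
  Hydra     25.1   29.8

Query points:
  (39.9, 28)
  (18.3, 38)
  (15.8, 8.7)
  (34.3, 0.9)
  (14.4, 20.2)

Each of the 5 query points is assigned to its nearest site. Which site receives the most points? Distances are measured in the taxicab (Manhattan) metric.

Echo

(39.9, 28) — d to each: Quasar:36, Cygnus:21.5, Fornax:14.6, Echo:23.8, Hydra:16.6 → nearest is Fornax
(18.3, 38) — d to each: Quasar:11.6, Cygnus:35.7, Fornax:38.4, Echo:21.4, Hydra:15 → nearest is Quasar
(15.8, 8.7) — d to each: Quasar:31.2, Cygnus:21.9, Fornax:28.8, Echo:19.6, Hydra:30.4 → nearest is Echo
(34.3, 0.9) — d to each: Quasar:57.5, Cygnus:17.4, Fornax:18.1, Echo:31.7, Hydra:38.1 → nearest is Cygnus
(14.4, 20.2) — d to each: Quasar:18.3, Cygnus:21.8, Fornax:24.5, Echo:9.5, Hydra:20.3 → nearest is Echo
Tally — Quasar:1, Cygnus:1, Fornax:1, Echo:2. Echo captures the most (2).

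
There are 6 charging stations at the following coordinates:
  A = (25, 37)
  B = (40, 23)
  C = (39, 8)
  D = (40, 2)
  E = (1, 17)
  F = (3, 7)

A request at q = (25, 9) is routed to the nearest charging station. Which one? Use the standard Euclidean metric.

C

Squared Euclidean distances:
|qA|² = 0 + 784 = 784
|qB|² = 225 + 196 = 421
|qC|² = 196 + 1 = 197
|qD|² = 225 + 49 = 274
|qE|² = 576 + 64 = 640
|qF|² = 484 + 4 = 488
Minimum is at C.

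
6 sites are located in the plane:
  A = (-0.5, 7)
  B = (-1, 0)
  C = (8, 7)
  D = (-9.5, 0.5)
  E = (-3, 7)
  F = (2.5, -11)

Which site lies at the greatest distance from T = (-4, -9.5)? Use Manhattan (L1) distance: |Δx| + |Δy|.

C

d(T,A) = |-4−(-0.5)| + |-9.5−7| = 3.5 + 16.5 = 20
d(T,B) = |-4−(-1)| + |-9.5−0| = 3 + 9.5 = 12.5
d(T,C) = |-4−8| + |-9.5−7| = 12 + 16.5 = 28.5
d(T,D) = |-4−(-9.5)| + |-9.5−0.5| = 5.5 + 10 = 15.5
d(T,E) = |-4−(-3)| + |-9.5−7| = 1 + 16.5 = 17.5
d(T,F) = |-4−2.5| + |-9.5−(-11)| = 6.5 + 1.5 = 8
The largest is to C.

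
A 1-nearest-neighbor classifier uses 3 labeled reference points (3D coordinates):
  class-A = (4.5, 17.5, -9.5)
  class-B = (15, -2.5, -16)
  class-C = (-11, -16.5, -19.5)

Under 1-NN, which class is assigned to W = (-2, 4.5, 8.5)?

Compare squared distances (the ordering matches that of the actual distances):
d²(W, class-A) = (-2−4.5)² + (4.5−17.5)² + (8.5−(-9.5))² = 42.25 + 169 + 324 = 535.25
d²(W, class-B) = (-2−15)² + (4.5−(-2.5))² + (8.5−(-16))² = 289 + 49 + 600.25 = 938.25
d²(W, class-C) = (-2−(-11))² + (4.5−(-16.5))² + (8.5−(-19.5))² = 81 + 441 + 784 = 1306
The smallest is to class-A, so W lies in the Voronoi region of class-A.

class-A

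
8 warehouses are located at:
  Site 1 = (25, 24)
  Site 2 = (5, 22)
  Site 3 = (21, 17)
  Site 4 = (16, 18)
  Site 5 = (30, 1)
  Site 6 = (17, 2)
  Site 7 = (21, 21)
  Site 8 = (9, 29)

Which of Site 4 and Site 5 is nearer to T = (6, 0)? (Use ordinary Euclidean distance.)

Site 4

Compare squared distances:
d²(T, Site 4) = (6−16)² + (0−18)² = 100 + 324 = 424
d²(T, Site 5) = (6−30)² + (0−1)² = 576 + 1 = 577
424 < 577, so Site 4 is closer.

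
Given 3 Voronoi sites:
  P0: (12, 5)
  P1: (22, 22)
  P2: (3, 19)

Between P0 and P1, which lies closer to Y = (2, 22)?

P0

Compare squared distances:
|YP0|² = (2−12)² + (22−5)² = 100 + 289 = 389
|YP1|² = (2−22)² + (22−22)² = 400 + 0 = 400
389 < 400, so P0 is closer.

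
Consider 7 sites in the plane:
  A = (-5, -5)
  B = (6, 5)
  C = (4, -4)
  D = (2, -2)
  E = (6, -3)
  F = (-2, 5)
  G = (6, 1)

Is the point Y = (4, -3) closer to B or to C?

Compare squared distances:
|YB|² = (4−6)² + (-3−5)² = 4 + 64 = 68
|YC|² = (4−4)² + (-3−(-4))² = 0 + 1 = 1
68 > 1, so C is closer.

C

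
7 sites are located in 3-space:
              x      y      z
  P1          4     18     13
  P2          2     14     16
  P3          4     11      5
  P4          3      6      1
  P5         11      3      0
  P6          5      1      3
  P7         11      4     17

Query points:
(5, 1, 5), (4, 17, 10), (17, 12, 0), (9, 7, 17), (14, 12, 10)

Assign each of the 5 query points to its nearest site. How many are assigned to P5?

(5, 1, 5) — d² to each: P1:354, P2:299, P3:101, P4:45, P5:65, P6:4, P7:189 → nearest is P6
(4, 17, 10) — d² to each: P1:10, P2:49, P3:61, P4:203, P5:345, P6:306, P7:267 → nearest is P1
(17, 12, 0) — d² to each: P1:374, P2:485, P3:195, P4:233, P5:117, P6:274, P7:389 → nearest is P5
(9, 7, 17) — d² to each: P1:162, P2:99, P3:185, P4:293, P5:309, P6:248, P7:13 → nearest is P7
(14, 12, 10) — d² to each: P1:145, P2:184, P3:126, P4:238, P5:190, P6:251, P7:122 → nearest is P7
1 of the 5 points has P5 as nearest.

1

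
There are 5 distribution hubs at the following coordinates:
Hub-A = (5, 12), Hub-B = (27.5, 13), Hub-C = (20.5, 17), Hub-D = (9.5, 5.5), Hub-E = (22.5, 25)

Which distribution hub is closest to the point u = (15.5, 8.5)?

Since √ is increasing, it suffices to compare squared distances:
d²(u, Hub-A) = (15.5−5)² + (8.5−12)² = 110.25 + 12.25 = 122.5
d²(u, Hub-B) = (15.5−27.5)² + (8.5−13)² = 144 + 20.25 = 164.25
d²(u, Hub-C) = (15.5−20.5)² + (8.5−17)² = 25 + 72.25 = 97.25
d²(u, Hub-D) = (15.5−9.5)² + (8.5−5.5)² = 36 + 9 = 45
d²(u, Hub-E) = (15.5−22.5)² + (8.5−25)² = 49 + 272.25 = 321.25
The smallest is to Hub-D, so u lies in the Voronoi region of Hub-D.

Hub-D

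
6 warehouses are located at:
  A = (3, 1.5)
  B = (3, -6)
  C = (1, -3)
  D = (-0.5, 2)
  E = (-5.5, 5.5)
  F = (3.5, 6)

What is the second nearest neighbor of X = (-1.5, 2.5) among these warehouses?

A

Since √ is increasing, it suffices to compare squared distances:
|XA|² = 20.25 + 1 = 21.25
|XB|² = 20.25 + 72.25 = 92.5
|XC|² = 6.25 + 30.25 = 36.5
|XD|² = 1 + 0.25 = 1.25
|XE|² = 16 + 9 = 25
|XF|² = 25 + 12.25 = 37.25
Sorted ascending: D, A, E, … — the second-nearest is A.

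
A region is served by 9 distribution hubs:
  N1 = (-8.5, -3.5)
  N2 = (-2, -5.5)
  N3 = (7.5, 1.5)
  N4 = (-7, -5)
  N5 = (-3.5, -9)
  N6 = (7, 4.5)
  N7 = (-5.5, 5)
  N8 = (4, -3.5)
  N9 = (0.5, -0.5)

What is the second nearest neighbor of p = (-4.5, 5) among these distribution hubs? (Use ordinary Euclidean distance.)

Compare squared distances (the ordering matches that of the actual distances):
|pN1|² = 16 + 72.25 = 88.25
|pN2|² = 6.25 + 110.25 = 116.5
|pN3|² = 144 + 12.25 = 156.25
|pN4|² = 6.25 + 100 = 106.25
|pN5|² = 1 + 196 = 197
|pN6|² = 132.25 + 0.25 = 132.5
|pN7|² = 1 + 0 = 1
|pN8|² = 72.25 + 72.25 = 144.5
|pN9|² = 25 + 30.25 = 55.25
Sorted ascending: N7, N9, N1, … — the second-nearest is N9.

N9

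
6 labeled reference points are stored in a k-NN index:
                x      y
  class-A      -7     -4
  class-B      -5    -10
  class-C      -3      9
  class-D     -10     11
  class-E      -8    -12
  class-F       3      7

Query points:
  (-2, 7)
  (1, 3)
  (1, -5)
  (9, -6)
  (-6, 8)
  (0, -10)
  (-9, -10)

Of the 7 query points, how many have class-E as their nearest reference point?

(-2, 7) — d² to each: class-A:146, class-B:298, class-C:5, class-D:80, class-E:397, class-F:25 → nearest is class-C
(1, 3) — d² to each: class-A:113, class-B:205, class-C:52, class-D:185, class-E:306, class-F:20 → nearest is class-F
(1, -5) — d² to each: class-A:65, class-B:61, class-C:212, class-D:377, class-E:130, class-F:148 → nearest is class-B
(9, -6) — d² to each: class-A:260, class-B:212, class-C:369, class-D:650, class-E:325, class-F:205 → nearest is class-F
(-6, 8) — d² to each: class-A:145, class-B:325, class-C:10, class-D:25, class-E:404, class-F:82 → nearest is class-C
(0, -10) — d² to each: class-A:85, class-B:25, class-C:370, class-D:541, class-E:68, class-F:298 → nearest is class-B
(-9, -10) — d² to each: class-A:40, class-B:16, class-C:397, class-D:442, class-E:5, class-F:433 → nearest is class-E
1 of the 7 points has class-E as nearest.

1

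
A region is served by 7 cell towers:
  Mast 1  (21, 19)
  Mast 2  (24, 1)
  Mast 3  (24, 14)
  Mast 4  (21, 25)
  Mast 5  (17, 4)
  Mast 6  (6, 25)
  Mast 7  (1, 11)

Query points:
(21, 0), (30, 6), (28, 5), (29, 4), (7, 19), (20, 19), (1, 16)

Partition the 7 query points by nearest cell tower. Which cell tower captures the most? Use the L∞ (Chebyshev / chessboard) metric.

(21, 0) — d to each: Mast 1:19, Mast 2:3, Mast 3:14, Mast 4:25, Mast 5:4, Mast 6:25, Mast 7:20 → nearest is Mast 2
(30, 6) — d to each: Mast 1:13, Mast 2:6, Mast 3:8, Mast 4:19, Mast 5:13, Mast 6:24, Mast 7:29 → nearest is Mast 2
(28, 5) — d to each: Mast 1:14, Mast 2:4, Mast 3:9, Mast 4:20, Mast 5:11, Mast 6:22, Mast 7:27 → nearest is Mast 2
(29, 4) — d to each: Mast 1:15, Mast 2:5, Mast 3:10, Mast 4:21, Mast 5:12, Mast 6:23, Mast 7:28 → nearest is Mast 2
(7, 19) — d to each: Mast 1:14, Mast 2:18, Mast 3:17, Mast 4:14, Mast 5:15, Mast 6:6, Mast 7:8 → nearest is Mast 6
(20, 19) — d to each: Mast 1:1, Mast 2:18, Mast 3:5, Mast 4:6, Mast 5:15, Mast 6:14, Mast 7:19 → nearest is Mast 1
(1, 16) — d to each: Mast 1:20, Mast 2:23, Mast 3:23, Mast 4:20, Mast 5:16, Mast 6:9, Mast 7:5 → nearest is Mast 7
Tally — Mast 1:1, Mast 2:4, Mast 6:1, Mast 7:1. Mast 2 captures the most (4).

Mast 2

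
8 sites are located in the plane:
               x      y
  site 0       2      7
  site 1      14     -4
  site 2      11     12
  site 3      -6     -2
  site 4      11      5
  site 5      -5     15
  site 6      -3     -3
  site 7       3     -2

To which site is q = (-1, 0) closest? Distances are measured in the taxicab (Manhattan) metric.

d(q, site 0) = |-1−2| + |0−7| = 3 + 7 = 10
d(q, site 1) = |-1−14| + |0−(-4)| = 15 + 4 = 19
d(q, site 2) = |-1−11| + |0−12| = 12 + 12 = 24
d(q, site 3) = |-1−(-6)| + |0−(-2)| = 5 + 2 = 7
d(q, site 4) = |-1−11| + |0−5| = 12 + 5 = 17
d(q, site 5) = |-1−(-5)| + |0−15| = 4 + 15 = 19
d(q, site 6) = |-1−(-3)| + |0−(-3)| = 2 + 3 = 5
d(q, site 7) = |-1−3| + |0−(-2)| = 4 + 2 = 6
The smallest is to site 6, so q lies in the Voronoi region of site 6.

site 6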